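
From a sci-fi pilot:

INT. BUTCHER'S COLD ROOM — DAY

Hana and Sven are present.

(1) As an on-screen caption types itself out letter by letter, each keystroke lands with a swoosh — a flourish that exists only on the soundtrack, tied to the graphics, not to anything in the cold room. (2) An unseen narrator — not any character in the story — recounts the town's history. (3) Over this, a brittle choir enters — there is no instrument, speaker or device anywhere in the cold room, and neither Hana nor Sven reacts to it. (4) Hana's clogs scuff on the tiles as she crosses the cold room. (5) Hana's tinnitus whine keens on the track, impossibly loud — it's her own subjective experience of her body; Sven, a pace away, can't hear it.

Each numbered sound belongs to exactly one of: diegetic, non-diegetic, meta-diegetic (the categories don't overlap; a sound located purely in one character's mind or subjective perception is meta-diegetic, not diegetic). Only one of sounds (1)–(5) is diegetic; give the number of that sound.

(1) is non-diegetic: the caption isn't part of the story world, so neither is the sound tied to it.
(2) is non-diegetic: commentary laid over the scene from outside the fiction.
Sound (3): score with no on-screen or off-screen source; it exists for the audience alone, so non-diegetic.
(4) Hana's footsteps are produced in the story world → diegetic.
(5) is meta-diegetic: a subjective body sound — Hana's private perception, inaudible to Sven.
Only (4) is diegetic.

4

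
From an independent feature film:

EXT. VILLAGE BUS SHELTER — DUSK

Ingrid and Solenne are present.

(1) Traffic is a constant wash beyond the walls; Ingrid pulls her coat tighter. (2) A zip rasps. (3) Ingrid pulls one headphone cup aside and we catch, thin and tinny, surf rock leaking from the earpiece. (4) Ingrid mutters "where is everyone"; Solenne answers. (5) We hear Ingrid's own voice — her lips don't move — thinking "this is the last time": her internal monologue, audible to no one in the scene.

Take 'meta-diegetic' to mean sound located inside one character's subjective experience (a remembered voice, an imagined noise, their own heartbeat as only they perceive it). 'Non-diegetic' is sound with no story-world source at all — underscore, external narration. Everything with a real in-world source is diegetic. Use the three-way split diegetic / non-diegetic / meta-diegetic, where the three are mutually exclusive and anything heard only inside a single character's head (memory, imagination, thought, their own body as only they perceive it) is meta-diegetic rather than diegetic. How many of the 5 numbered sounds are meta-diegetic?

1

(1) is diegetic: traffic is part of the location's real environment.
(2) is diegetic: a zip is a real object/event in the scene's world.
(3) it's leaking from a physical pair of headphones in the scene → diegetic.
(4) is diegetic: on-screen dialogue — Ingrid speaks and Solenne is there to hear.
Sound (5): internal monologue — inside Ingrid's mind, not spoken into the scene, so meta-diegetic.
So 1 of the 5 is meta-diegetic: (5).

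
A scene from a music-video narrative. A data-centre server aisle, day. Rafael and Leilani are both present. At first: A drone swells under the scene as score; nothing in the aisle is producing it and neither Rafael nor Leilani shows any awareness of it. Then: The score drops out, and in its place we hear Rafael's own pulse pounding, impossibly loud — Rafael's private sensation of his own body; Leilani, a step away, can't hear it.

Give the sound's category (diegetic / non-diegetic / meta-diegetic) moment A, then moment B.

Moment A: underscore with no in-world source, inaudible to the characters → non-diegetic.
Moment B: the body sound is Rafael's subjective perception alone — Leilani can't hear it → meta-diegetic.

non-diegetic, meta-diegetic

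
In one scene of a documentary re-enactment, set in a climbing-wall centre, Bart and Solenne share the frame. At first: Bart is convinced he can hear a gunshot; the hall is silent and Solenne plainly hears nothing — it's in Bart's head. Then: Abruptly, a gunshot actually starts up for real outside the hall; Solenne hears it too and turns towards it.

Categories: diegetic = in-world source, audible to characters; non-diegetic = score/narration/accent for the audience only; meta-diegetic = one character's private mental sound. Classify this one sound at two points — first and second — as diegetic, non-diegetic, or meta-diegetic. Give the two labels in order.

First: only Bart 'hears' it — imagined, in his mind → meta-diegetic.
Second: now there's a real external source and Solenne hears it too — in the story world → diegetic.

meta-diegetic, diegetic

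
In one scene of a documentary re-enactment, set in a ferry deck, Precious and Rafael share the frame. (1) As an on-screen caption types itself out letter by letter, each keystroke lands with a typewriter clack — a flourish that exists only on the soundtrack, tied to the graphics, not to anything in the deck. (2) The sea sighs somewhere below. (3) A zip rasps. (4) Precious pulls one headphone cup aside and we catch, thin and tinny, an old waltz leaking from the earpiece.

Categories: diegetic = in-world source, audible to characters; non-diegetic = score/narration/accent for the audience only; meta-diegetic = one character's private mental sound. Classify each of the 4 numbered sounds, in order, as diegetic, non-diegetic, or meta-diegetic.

(1) the caption isn't part of the story world, so neither is the sound tied to it → non-diegetic.
(2) is diegetic: ambient/room sound belonging to the story's physical space.
(3) an in-world source (a zip); characters could hear it → diegetic.
(4) is diegetic: the headphones are an on-screen source.

non-diegetic, diegetic, diegetic, diegetic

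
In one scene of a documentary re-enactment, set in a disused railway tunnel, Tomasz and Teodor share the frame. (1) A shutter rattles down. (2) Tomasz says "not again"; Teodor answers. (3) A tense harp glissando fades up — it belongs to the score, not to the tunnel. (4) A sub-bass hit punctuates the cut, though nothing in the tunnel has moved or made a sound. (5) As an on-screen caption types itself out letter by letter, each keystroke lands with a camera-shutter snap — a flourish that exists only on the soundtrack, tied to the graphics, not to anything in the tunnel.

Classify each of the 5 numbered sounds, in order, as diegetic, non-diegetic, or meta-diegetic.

(1) an in-world source (a shutter); characters could hear it → diegetic.
(2) is diegetic: spoken by a character present in the story world.
Sound (3): score with no on-screen or off-screen source; it exists for the audience alone, so non-diegetic.
(4) is non-diegetic: an editorial stinger — it belongs to the cut, not the story world.
(5) is non-diegetic: it accompanies on-screen graphics, not anything inside the story world.

diegetic, diegetic, non-diegetic, non-diegetic, non-diegetic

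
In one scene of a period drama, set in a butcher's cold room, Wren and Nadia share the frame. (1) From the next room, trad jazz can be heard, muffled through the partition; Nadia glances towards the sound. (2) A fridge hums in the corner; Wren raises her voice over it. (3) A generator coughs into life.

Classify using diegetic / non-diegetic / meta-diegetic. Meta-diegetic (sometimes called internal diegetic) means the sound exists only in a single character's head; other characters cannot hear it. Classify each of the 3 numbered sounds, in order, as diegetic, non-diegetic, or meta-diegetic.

Sound (1): off-screen diegetic: the source is out of frame but still in the story's space, so diegetic.
Sound (2): ambient/room sound belonging to the story's physical space, so diegetic.
(3) the sound comes from a generator physically present in the location → diegetic.

diegetic, diegetic, diegetic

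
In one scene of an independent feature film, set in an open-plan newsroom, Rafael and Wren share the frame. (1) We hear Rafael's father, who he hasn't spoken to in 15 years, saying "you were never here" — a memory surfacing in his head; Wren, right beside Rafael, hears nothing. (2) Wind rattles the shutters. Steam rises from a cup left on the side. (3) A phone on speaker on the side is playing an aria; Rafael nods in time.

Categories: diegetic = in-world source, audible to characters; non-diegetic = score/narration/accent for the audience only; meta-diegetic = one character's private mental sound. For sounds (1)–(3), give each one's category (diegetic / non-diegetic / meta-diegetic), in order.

meta-diegetic, diegetic, diegetic

Sound (1): the voice is a memory playing only inside Rafael's mind; Wren can't hear it, so meta-diegetic.
(2) wind is part of the location's real environment → diegetic.
(3) source music from a phone on speaker, which exists in the story world → diegetic.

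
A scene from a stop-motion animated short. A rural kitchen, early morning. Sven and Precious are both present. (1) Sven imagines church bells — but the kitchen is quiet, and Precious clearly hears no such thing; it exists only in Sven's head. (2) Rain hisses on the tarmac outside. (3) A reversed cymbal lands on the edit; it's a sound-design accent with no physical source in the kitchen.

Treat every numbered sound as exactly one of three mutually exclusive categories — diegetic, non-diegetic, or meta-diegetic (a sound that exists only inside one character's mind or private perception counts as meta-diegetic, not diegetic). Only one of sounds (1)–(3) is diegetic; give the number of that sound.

Sound (1): the sound is imagined by Sven; nothing in the story world is producing it and Precious can't hear it, so meta-diegetic.
(2) is diegetic: it's the actual ambient sound of the location.
(3) nothing in the scene produces it; it's an accent added for the audience → non-diegetic.
Only (2) is diegetic.

2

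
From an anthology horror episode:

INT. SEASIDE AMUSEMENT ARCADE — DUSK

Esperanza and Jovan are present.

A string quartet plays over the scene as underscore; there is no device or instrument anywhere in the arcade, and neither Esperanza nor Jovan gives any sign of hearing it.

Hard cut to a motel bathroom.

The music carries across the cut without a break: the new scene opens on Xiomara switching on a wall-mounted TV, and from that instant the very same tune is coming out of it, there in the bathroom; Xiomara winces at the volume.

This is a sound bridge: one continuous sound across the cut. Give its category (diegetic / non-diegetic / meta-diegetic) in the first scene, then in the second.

Scene one: there's no in-world source anywhere and no character hears it — underscore for the audience only → non-diegetic.
Scene two: once Xiomara turns on a wall-mounted TV, the music has a real source in the story world and Xiomara reacts to it → diegetic.

non-diegetic, diegetic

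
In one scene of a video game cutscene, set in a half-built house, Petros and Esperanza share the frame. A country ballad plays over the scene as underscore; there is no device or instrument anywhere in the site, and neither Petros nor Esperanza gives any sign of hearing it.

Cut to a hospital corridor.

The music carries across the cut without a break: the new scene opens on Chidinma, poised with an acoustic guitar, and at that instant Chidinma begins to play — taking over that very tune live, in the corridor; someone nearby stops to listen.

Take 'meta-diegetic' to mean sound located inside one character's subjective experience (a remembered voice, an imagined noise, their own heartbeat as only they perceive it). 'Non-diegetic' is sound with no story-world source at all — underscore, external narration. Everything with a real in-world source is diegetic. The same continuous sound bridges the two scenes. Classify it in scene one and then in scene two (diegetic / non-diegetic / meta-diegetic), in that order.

non-diegetic, diegetic

Scene one: there's no in-world source anywhere and no character hears it — underscore for the audience only → non-diegetic.
Scene two: from the moment Chidinma starts playing, the tune is being performed on an acoustic guitar inside the story world and another character hears it → diegetic.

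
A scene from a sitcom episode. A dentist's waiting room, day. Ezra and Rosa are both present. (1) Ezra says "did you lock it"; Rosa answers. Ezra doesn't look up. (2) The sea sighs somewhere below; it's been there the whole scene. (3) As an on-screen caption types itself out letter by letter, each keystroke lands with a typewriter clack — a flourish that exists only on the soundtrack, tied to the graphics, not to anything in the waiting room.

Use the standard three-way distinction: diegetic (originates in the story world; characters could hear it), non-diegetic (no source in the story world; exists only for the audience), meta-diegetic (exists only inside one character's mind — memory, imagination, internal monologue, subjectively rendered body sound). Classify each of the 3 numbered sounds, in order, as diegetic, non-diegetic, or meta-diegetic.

Sound (1): on-screen dialogue — Ezra speaks and Rosa is there to hear, so diegetic.
(2) ambient/room sound belonging to the story's physical space → diegetic.
Sound (3): it accompanies on-screen graphics, not anything inside the story world, so non-diegetic.

diegetic, diegetic, non-diegetic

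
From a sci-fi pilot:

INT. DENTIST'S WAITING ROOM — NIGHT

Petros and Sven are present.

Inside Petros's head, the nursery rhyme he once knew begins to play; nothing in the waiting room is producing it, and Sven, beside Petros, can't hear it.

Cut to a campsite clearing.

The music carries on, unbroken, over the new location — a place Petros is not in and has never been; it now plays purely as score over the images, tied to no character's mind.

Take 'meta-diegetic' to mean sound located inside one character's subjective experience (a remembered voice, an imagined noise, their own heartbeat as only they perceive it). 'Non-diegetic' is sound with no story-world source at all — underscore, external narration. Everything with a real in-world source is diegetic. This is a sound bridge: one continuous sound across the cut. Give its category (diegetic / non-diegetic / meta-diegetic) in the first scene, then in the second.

meta-diegetic, non-diegetic

Scene one: the music exists only inside Petros's mind; Sven can't hear it → meta-diegetic.
Scene two: it's detached from Petros entirely and plays over unrelated images with no in-world source — conventional underscore → non-diegetic.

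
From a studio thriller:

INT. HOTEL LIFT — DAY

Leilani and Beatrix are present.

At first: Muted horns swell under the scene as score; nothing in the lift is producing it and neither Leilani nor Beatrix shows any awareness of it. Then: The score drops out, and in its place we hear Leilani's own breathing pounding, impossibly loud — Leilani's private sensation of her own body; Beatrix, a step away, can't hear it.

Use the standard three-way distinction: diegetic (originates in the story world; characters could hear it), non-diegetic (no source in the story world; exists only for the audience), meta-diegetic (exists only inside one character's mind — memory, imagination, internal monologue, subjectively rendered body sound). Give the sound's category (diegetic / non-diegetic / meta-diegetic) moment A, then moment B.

Moment A: underscore with no in-world source, inaudible to the characters → non-diegetic.
Moment B: the body sound is Leilani's subjective perception alone — Beatrix can't hear it → meta-diegetic.

non-diegetic, meta-diegetic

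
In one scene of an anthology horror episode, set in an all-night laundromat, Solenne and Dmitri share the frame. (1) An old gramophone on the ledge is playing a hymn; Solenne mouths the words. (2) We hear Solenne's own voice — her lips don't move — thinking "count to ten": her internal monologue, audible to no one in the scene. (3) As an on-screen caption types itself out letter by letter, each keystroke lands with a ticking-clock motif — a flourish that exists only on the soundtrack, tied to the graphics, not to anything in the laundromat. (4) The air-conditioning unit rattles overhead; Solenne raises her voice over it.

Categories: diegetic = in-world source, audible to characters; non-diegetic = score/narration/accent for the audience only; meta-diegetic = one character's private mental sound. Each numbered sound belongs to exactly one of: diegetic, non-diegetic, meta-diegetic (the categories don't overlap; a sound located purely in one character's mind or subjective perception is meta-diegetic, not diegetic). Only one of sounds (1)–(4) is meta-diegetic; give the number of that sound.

2

(1) an old gramophone is a physical source in the scene and Solenne reacts to it → diegetic.
(2) is meta-diegetic: internal monologue — inside Solenne's mind, not spoken into the scene.
Sound (3): it accompanies on-screen graphics, not anything inside the story world, so non-diegetic.
(4) it's the actual ambient sound of the location → diegetic.
Only (2) is meta-diegetic.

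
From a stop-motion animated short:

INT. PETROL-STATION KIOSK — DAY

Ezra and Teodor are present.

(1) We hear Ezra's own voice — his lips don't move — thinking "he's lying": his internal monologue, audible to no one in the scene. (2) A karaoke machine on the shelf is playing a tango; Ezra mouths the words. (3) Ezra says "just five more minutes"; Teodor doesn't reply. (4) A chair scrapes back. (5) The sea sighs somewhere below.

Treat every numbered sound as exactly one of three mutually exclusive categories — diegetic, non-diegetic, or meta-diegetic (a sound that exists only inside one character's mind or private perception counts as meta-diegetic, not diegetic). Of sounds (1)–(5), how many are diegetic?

4

Sound (1): Ezra's thought-voice: a private mental sound no other character can hear, so meta-diegetic.
(2) source music from a karaoke machine, which exists in the story world → diegetic.
Sound (3): on-screen dialogue — Ezra speaks and Teodor is there to hear, so diegetic.
(4) is diegetic: an in-world source (a chair); characters could hear it.
Sound (5): the sea is part of the location's real environment, so diegetic.
Diegetic: (2), (3), (4), (5) — that's 4.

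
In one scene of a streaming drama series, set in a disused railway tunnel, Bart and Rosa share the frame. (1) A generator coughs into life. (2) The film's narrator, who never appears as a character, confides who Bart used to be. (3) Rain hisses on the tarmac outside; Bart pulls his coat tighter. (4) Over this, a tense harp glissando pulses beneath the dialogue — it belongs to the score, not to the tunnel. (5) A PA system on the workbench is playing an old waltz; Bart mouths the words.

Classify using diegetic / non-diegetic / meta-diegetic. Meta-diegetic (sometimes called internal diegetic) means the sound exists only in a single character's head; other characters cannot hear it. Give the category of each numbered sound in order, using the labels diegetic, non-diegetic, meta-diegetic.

Sound (1): an in-world source (a generator); characters could hear it, so diegetic.
(2) is non-diegetic: external voice-over — not a character, not heard by anyone in the scene.
Sound (3): it's the actual ambient sound of the location, so diegetic.
(4) it has no source in the story world and no character can hear it — it's underscore → non-diegetic.
(5) is diegetic: a PA system is a physical source in the scene and Bart reacts to it.

diegetic, non-diegetic, diegetic, non-diegetic, diegetic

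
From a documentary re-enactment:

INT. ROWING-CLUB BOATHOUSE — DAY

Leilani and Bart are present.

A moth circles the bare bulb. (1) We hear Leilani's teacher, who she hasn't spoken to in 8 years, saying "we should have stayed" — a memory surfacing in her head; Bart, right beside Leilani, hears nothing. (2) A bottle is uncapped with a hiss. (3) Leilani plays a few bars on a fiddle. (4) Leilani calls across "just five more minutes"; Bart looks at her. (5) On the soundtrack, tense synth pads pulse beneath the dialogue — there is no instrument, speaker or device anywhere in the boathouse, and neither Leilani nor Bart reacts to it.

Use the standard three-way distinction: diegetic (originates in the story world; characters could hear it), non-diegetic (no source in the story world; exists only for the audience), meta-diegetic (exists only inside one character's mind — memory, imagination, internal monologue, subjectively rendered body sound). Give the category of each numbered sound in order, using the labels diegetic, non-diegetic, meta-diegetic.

meta-diegetic, diegetic, diegetic, diegetic, non-diegetic

Sound (1): the voice is a memory playing only inside Leilani's mind; Bart can't hear it, so meta-diegetic.
Sound (2): a bottle is a real object/event in the scene's world, so diegetic.
(3) the instrument and the performer are both in the scene → diegetic.
(4) spoken by a character present in the story world → diegetic.
(5) score with no on-screen or off-screen source; it exists for the audience alone → non-diegetic.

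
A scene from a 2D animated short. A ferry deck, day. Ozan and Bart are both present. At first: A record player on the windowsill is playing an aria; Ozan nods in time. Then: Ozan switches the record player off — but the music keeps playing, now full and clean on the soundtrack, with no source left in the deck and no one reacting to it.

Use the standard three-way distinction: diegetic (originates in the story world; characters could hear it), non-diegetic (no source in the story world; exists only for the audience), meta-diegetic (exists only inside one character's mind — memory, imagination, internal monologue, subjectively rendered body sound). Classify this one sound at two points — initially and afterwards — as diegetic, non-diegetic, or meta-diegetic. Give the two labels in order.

Initially: a record player is a real in-scene source and Ozan reacts to it → diegetic.
Afterwards: there is no longer any in-world source and no one can hear it — it has become underscore → non-diegetic.

diegetic, non-diegetic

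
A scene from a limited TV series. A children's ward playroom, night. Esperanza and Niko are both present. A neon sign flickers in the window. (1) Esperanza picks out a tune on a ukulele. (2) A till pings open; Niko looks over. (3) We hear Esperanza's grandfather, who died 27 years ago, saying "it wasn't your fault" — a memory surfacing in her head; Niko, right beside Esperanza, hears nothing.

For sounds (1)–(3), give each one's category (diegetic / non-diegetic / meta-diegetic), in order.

diegetic, diegetic, meta-diegetic

(1) a character is playing a ukulele on screen → diegetic.
(2) is diegetic: a till is a real object/event in the scene's world.
(3) the voice is a memory playing only inside Esperanza's mind; Niko can't hear it → meta-diegetic.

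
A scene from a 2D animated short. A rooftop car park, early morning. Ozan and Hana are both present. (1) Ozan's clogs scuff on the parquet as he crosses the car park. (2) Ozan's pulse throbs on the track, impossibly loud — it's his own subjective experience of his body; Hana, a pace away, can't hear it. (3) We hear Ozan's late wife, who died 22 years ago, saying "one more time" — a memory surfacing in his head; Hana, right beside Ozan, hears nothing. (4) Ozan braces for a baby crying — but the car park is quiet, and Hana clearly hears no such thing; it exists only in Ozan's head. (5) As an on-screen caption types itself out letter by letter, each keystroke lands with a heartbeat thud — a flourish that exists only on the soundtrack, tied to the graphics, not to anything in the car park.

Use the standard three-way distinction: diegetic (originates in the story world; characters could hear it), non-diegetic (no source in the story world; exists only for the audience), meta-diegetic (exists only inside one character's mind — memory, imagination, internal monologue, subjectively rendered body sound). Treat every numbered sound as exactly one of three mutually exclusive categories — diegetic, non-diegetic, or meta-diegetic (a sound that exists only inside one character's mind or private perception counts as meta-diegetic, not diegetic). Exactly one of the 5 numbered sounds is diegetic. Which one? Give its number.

1

(1) is diegetic: Ozan's footsteps are produced in the story world.
(2) is meta-diegetic: point-of-audition from inside Ozan's body; not a sound in the room.
(3) is meta-diegetic: it's Ozan's recollection rendered as sound; the other character can't hear it.
(4) is meta-diegetic: Ozan alone 'hears' it — an imagined sound, not present in the space.
Sound (5): it accompanies on-screen graphics, not anything inside the story world, so non-diegetic.
Only (1) is diegetic.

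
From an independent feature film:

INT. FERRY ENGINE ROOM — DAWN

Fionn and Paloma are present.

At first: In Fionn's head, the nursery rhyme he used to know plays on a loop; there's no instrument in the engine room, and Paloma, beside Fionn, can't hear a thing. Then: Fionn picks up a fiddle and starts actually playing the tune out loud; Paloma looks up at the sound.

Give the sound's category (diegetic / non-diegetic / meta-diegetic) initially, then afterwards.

meta-diegetic, diegetic

Initially: the tune exists only as Fionn's private memory; Paloma can't hear it → meta-diegetic.
Afterwards: Fionn is now producing it live on a fiddle, in the room, and Paloma hears it → diegetic.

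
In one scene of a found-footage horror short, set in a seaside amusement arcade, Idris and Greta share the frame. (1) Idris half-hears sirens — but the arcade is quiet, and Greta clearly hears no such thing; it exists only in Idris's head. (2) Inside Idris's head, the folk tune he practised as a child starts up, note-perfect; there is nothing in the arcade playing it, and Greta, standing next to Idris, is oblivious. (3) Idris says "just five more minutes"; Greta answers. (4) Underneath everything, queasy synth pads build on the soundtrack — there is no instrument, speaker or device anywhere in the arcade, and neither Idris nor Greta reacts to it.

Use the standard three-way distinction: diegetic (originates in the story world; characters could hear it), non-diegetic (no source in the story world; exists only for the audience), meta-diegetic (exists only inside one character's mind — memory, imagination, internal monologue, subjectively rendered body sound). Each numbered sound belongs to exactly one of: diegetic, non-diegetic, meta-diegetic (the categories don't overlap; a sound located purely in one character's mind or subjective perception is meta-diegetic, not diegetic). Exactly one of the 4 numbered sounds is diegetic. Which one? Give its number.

3

Sound (1): the sound is imagined by Idris; nothing in the story world is producing it and Greta can't hear it, so meta-diegetic.
(2) is meta-diegetic: remembered music, private to Idris — Greta is oblivious because it isn't in the room.
Sound (3): Idris is a character speaking aloud in the scene, so diegetic.
Sound (4): it has no source in the story world and no character can hear it — it's underscore, so non-diegetic.
Only (3) is diegetic.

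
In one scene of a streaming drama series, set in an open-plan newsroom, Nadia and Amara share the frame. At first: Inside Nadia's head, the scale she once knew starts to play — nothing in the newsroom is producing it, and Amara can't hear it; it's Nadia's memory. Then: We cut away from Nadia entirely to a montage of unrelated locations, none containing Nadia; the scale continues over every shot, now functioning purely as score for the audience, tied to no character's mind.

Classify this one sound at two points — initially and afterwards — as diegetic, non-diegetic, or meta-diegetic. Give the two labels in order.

Initially: the music lives inside Nadia's mind alone; Amara can't hear it → meta-diegetic.
Afterwards: once it plays over shots Nadia isn't in, detached from any character's subjectivity, it's conventional underscore → non-diegetic.

meta-diegetic, non-diegetic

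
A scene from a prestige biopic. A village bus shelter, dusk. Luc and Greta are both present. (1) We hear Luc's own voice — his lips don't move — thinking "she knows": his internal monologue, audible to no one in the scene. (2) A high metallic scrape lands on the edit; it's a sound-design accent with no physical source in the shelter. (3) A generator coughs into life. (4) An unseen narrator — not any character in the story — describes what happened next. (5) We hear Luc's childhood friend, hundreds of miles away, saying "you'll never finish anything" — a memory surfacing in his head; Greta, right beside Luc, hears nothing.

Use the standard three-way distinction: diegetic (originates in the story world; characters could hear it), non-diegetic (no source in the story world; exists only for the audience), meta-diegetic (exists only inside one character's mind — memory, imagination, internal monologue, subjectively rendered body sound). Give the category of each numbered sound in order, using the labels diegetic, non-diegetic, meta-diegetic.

meta-diegetic, non-diegetic, diegetic, non-diegetic, meta-diegetic

Sound (1): internal monologue — inside Luc's mind, not spoken into the scene, so meta-diegetic.
(2) nothing in the scene produces it; it's an accent added for the audience → non-diegetic.
(3) a generator is a real object/event in the scene's world → diegetic.
(4) is non-diegetic: the narrator exists outside the story world, addressing only the audience.
Sound (5): the voice is a memory playing only inside Luc's mind; Greta can't hear it, so meta-diegetic.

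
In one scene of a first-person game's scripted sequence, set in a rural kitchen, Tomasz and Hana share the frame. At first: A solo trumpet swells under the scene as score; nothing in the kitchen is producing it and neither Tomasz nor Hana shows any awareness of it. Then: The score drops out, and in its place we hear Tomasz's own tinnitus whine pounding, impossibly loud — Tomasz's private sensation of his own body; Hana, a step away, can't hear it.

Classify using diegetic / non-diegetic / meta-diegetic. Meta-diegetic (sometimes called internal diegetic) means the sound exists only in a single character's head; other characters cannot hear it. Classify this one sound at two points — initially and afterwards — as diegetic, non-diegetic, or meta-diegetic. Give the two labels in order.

Initially: underscore with no in-world source, inaudible to the characters → non-diegetic.
Afterwards: the body sound is Tomasz's subjective perception alone — Hana can't hear it → meta-diegetic.

non-diegetic, meta-diegetic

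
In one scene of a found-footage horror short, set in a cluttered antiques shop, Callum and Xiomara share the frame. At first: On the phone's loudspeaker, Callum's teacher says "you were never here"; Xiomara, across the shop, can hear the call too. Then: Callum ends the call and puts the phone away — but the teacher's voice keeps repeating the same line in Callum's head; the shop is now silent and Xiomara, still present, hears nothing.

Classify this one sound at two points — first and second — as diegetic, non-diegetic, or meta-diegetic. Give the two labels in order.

First: the loudspeaker is an in-world source; both Callum and Xiomara hear the call → diegetic.
Second: with the phone off, the voice continues only as Callum's private mental replay — Xiomara can't hear it → meta-diegetic.

diegetic, meta-diegetic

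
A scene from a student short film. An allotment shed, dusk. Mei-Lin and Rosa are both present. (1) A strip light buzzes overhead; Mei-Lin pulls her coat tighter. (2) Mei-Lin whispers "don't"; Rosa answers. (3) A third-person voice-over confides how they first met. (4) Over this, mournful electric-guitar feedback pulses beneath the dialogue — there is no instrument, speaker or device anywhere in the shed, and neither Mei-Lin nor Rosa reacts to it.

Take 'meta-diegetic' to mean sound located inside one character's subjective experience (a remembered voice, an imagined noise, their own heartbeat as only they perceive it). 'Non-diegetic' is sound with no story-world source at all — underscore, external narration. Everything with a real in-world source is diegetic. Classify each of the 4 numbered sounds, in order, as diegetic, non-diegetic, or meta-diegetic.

(1) it's the actual ambient sound of the location → diegetic.
(2) Mei-Lin is a character speaking aloud in the scene → diegetic.
(3) external voice-over — not a character, not heard by anyone in the scene → non-diegetic.
Sound (4): score with no on-screen or off-screen source; it exists for the audience alone, so non-diegetic.

diegetic, diegetic, non-diegetic, non-diegetic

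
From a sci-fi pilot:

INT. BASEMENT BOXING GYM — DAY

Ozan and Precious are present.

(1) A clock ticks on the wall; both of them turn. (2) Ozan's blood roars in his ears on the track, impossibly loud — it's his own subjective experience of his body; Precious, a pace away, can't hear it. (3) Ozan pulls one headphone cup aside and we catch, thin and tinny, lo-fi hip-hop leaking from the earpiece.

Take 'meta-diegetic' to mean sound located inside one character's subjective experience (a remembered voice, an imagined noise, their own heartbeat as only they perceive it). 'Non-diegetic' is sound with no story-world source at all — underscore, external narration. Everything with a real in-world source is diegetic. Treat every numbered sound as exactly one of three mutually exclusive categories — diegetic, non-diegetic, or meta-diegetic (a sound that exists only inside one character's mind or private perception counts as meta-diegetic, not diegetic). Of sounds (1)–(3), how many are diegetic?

2

(1) is diegetic: a clock is a real object/event in the scene's world.
(2) is meta-diegetic: point-of-audition from inside Ozan's body; not a sound in the room.
(3) is diegetic: it's leaking from a physical pair of headphones in the scene.
So 2 of the 3 are diegetic: (1), (3).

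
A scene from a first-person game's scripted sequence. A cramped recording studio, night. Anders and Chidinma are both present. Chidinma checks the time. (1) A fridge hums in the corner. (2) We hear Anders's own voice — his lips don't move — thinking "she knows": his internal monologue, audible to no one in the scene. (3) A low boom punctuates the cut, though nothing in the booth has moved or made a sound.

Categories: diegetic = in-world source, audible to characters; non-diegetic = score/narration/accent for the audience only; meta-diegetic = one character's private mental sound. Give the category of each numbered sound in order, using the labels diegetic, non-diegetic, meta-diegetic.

diegetic, meta-diegetic, non-diegetic

Sound (1): ambient/room sound belonging to the story's physical space, so diegetic.
(2) Anders's thought-voice: a private mental sound no other character can hear → meta-diegetic.
(3) an editorial stinger — it belongs to the cut, not the story world → non-diegetic.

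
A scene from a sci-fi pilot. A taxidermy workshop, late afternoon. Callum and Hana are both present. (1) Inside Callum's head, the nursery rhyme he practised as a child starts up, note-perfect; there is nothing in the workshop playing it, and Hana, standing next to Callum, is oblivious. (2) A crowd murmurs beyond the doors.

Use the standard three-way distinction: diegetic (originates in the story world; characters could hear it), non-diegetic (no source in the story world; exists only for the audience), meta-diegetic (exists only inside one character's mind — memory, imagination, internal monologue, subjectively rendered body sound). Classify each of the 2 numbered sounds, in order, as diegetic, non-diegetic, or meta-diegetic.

Sound (1): the music is a memory playing inside Callum's mind alone; no real-world source, Hana can't hear it, so meta-diegetic.
Sound (2): ambient/room sound belonging to the story's physical space, so diegetic.

meta-diegetic, diegetic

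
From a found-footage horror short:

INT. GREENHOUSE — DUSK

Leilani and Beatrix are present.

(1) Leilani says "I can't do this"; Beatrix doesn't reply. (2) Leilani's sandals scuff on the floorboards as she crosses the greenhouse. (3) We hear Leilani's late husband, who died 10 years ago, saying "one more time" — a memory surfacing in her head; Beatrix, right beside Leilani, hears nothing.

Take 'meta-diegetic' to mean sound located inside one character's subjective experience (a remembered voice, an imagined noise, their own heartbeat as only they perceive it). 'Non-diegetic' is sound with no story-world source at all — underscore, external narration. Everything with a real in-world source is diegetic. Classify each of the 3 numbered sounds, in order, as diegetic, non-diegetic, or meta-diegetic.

(1) spoken by a character present in the story world → diegetic.
(2) is diegetic: Leilani's footsteps are produced in the story world.
(3) a remembered line, private to Leilani — not present in the room, not audible to Beatrix → meta-diegetic.

diegetic, diegetic, meta-diegetic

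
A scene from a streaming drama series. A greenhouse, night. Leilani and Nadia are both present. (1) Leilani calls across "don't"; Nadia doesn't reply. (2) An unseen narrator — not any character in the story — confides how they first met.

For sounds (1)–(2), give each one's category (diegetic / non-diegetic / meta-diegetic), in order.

Sound (1): on-screen dialogue — Leilani speaks and Nadia is there to hear, so diegetic.
(2) is non-diegetic: external voice-over — not a character, not heard by anyone in the scene.

diegetic, non-diegetic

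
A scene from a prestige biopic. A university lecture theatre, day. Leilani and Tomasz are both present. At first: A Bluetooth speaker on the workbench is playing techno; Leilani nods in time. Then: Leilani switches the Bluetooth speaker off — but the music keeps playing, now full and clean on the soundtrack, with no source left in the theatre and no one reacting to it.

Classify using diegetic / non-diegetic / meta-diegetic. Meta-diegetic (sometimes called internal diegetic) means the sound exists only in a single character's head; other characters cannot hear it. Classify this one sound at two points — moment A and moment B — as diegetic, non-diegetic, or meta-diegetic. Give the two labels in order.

diegetic, non-diegetic

Moment A: a Bluetooth speaker is a real in-scene source and Leilani reacts to it → diegetic.
Moment B: there is no longer any in-world source and no one can hear it — it has become underscore → non-diegetic.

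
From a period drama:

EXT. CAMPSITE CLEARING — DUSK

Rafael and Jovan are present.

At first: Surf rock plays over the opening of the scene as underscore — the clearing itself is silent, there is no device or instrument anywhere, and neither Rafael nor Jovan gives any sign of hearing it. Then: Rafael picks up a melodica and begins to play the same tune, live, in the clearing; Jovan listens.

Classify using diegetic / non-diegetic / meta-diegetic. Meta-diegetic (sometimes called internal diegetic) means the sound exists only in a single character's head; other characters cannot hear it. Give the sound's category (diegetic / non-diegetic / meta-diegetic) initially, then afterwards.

non-diegetic, diegetic

Initially: no in-world source exists and no character can hear it — underscore → non-diegetic.
Afterwards: a melodica is now a real source in the story world and the characters hear it → diegetic.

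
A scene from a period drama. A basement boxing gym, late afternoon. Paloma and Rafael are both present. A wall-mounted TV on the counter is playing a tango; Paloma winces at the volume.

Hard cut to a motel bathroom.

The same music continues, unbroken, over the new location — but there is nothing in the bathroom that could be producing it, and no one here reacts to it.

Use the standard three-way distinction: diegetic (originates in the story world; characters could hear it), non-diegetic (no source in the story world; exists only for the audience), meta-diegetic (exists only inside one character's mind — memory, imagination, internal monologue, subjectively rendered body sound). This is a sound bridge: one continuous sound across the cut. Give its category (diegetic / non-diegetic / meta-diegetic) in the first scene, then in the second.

Scene one: a wall-mounted TV is an on-screen source and Paloma reacts to it → diegetic.
Scene two: there is no source in the bathroom and no one hears it — it's now underscore → non-diegetic.

diegetic, non-diegetic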